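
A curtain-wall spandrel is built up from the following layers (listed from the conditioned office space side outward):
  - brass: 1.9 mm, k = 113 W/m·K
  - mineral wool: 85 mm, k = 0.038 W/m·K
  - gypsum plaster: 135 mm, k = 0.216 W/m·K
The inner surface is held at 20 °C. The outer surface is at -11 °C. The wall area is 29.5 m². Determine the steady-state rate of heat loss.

Q ≈ 320 W

Series thermal resistances:
R_brass = L/(kA) = 0.0019/(113×29.5) = 5.7×10^-7 K/W
R_mineral wool = L/(kA) = 0.085/(0.038×29.5) = 0.07583 K/W
R_gypsum plaster = L/(kA) = 0.135/(0.216×29.5) = 0.02119 K/W
R_total = 0.09701 K/W
Q = ΔT / R_total = 31 / 0.09701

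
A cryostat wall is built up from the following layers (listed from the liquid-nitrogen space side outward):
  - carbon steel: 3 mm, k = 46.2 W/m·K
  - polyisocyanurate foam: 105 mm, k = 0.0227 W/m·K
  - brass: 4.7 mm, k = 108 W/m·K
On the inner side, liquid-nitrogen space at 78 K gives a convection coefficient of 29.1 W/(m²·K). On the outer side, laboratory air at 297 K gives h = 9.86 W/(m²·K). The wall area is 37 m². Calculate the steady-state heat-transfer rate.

Thermal resistances in series:
R_inner film = 1/(h_i·A) = 1/(29.1×37) = 9.288×10^-4 K/W
R_carbon steel = L/(kA) = 0.003/(46.2×37) = 1.755×10^-6 K/W
R_polyisocyanurate foam = L/(kA) = 0.105/(0.0227×37) = 0.125 K/W
R_brass = L/(kA) = 0.0047/(108×37) = 1.176×10^-6 K/W
R_outer film = 1/(h_o·A) = 1/(9.86×37) = 0.002741 K/W
R_total = 0.1287 K/W
Q = ΔT / R_total = 219 / 0.1287

Q ≈ 1700 W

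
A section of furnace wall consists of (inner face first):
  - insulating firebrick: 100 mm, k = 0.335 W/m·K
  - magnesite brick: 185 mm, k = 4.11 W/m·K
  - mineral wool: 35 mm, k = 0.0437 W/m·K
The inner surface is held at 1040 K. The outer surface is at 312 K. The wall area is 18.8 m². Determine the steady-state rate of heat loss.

Model the wall as resistances in series:
R_insulating firebrick = L/(kA) = 0.1/(0.335×18.8) = 0.01588 K/W
R_magnesite brick = L/(kA) = 0.185/(4.11×18.8) = 0.002394 K/W
R_mineral wool = L/(kA) = 0.035/(0.0437×18.8) = 0.0426 K/W
R_total = 0.06087 K/W
Q = ΔT / R_total = 728 / 0.06087

Q ≈ 12000 W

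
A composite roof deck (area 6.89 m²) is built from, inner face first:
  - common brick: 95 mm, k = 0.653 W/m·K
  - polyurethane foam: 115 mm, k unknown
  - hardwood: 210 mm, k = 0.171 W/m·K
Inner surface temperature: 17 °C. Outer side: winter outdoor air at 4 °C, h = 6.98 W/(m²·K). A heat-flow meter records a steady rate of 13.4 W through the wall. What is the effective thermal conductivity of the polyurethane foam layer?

Model the wall as resistances in series:
R_common brick = L/(kA) = 0.095/(0.653×6.89) = 0.02112 K/W
R_hardwood = L/(kA) = 0.21/(0.171×6.89) = 0.1782 K/W
R_outer film = 1/(h_o·A) = 1/(6.98×6.89) = 0.02079 K/W
Sum of known resistances R_other = 0.2201 K/W
Total R = ΔT/Q = 13/13.4 = 0.9701 K/W
R_polyurethane foam = R_total − R_other = 0.75 K/W
k = L/(R·A) = 0.115/(0.75×6.89)

k ≈ 0.0223 W/(m·K)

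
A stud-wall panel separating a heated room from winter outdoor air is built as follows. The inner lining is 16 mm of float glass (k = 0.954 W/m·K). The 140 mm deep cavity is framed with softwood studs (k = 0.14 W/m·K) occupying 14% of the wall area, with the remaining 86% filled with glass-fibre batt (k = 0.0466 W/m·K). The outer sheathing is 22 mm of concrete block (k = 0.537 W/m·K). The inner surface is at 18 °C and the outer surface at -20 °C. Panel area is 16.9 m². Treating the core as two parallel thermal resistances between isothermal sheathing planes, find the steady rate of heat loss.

Sheathing layers in series; stud and cavity paths in parallel between them.
R_inner = 0.016/(0.954×16.9) = 9.924×10^-4 K/W
R_stud  = 0.14/(0.14×0.14×16.9) = 0.4227 K/W
R_cav   = 0.14/(0.0466×0.86×16.9) = 0.2067 K/W
1/R_core = 1/R_stud + 1/R_cav → R_core = 0.1388 K/W
R_outer = 0.022/(0.537×16.9) = 0.002424 K/W
R_total = 0.1422 K/W
Q = ΔT/R_total = 38/0.1422

Q ≈ 267 W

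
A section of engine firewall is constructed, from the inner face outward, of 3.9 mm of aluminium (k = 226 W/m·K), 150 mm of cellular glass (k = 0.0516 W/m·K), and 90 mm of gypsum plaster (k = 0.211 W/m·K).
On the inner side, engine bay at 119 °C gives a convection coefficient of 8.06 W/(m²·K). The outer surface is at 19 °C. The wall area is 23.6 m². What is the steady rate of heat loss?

Q ≈ 683 W

Series thermal resistances:
R_inner film = 1/(h_i·A) = 1/(8.06×23.6) = 0.005257 K/W
R_aluminium = L/(kA) = 0.0039/(226×23.6) = 7.312×10^-7 K/W
R_cellular glass = L/(kA) = 0.15/(0.0516×23.6) = 0.1232 K/W
R_gypsum plaster = L/(kA) = 0.09/(0.211×23.6) = 0.01807 K/W
R_total = 0.1465 K/W
Q = ΔT / R_total = 100 / 0.1465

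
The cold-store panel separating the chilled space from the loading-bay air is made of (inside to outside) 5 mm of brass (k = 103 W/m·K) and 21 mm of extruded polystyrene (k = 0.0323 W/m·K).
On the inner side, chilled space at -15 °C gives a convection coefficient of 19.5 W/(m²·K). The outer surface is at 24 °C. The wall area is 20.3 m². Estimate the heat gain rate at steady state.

Q ≈ 1130 W

Model the wall as resistances in series:
R_inner film = 1/(h_i·A) = 1/(19.5×20.3) = 0.002526 K/W
R_brass = L/(kA) = 0.005/(103×20.3) = 2.391×10^-6 K/W
R_extruded polystyrene = L/(kA) = 0.021/(0.0323×20.3) = 0.03203 K/W
R_total = 0.03456 K/W
Q = ΔT / R_total = 39 / 0.03456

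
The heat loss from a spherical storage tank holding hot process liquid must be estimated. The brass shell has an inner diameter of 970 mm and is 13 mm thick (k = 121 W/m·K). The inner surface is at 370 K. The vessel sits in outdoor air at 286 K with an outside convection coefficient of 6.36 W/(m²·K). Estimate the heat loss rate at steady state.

For a spherical shell R = (1/r₁ − 1/r₂)/(4πk); film R = 1/(h·4πr²). In series:
R_brass shell = (1/0.485 − 1/0.498)/(4π×121) = 3.54×10^-5 K/W
R_outer film = 1/(h·4πr_o²) = 1/(6.36×4π×0.498²) = 0.05045 K/W
R_total = 0.05049 K/W
Q = ΔT/R_total = 84/0.05049

Q ≈ 1660 W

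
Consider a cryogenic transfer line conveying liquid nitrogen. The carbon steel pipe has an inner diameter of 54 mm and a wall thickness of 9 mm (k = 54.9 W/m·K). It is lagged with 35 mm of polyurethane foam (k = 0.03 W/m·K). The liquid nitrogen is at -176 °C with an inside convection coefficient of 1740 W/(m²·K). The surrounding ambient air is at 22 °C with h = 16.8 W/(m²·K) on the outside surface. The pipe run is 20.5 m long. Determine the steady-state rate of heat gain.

Q ≈ 1090 W

Per-layer cylindrical resistances, series-summed:
R_inner film = 1/(h_i·2πr₁L) = 1/(1740×2π×0.027×20.5) = 1.653×10^-4 K/W
R_carbon steel pipe wall = ln(36/27)/(2π×54.9×20.5) = 4.068×10^-5 K/W
R_polyurethane foam = ln(71/36)/(2π×0.03×20.5) = 0.1758 K/W
R_outer film = 1/(h_o·2πr_oL) = 1/(16.8×2π×0.071×20.5) = 0.006509 K/W
R_total = 0.1825 K/W
Q = ΔT/R_total = 198/0.1825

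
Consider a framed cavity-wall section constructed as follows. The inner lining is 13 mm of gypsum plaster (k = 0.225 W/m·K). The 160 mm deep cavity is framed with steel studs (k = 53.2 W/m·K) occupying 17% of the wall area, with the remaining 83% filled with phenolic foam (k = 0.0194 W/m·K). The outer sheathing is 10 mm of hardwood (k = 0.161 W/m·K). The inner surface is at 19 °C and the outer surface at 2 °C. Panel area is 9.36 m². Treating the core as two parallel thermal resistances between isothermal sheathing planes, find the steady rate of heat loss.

Q ≈ 1160 W

Sheathing layers in series; stud and cavity paths in parallel between them.
R_inner = 0.013/(0.225×9.36) = 0.006173 K/W
R_stud  = 0.16/(53.2×0.17×9.36) = 0.00189 K/W
R_cav   = 0.16/(0.0194×0.83×9.36) = 1.062 K/W
1/R_core = 1/R_stud + 1/R_cav → R_core = 0.001887 K/W
R_outer = 0.01/(0.161×9.36) = 0.006636 K/W
R_total = 0.0147 K/W
Q = ΔT/R_total = 17/0.0147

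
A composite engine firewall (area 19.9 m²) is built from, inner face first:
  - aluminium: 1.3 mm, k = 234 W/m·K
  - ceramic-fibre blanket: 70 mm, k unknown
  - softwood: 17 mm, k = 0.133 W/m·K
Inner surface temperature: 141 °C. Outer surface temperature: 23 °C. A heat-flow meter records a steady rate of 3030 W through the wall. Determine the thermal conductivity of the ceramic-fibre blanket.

k ≈ 0.108 W/(m·K)

Thermal resistances in series:
R_aluminium = L/(kA) = 0.0013/(234×19.9) = 2.792×10^-7 K/W
R_softwood = L/(kA) = 0.017/(0.133×19.9) = 0.006423 K/W
Sum of known resistances R_other = 0.006423 K/W
Total R = ΔT/Q = 118/3030 = 0.03894 K/W
R_ceramic-fibre blanket = R_total − R_other = 0.03252 K/W
k = L/(R·A) = 0.07/(0.03252×19.9)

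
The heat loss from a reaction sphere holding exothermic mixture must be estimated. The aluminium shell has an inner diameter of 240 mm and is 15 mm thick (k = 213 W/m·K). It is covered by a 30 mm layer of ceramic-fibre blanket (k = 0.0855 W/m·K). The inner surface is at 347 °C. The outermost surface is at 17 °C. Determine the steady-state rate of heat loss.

Spherical conduction: R = (1/r_in − 1/r_out)/(4πk) per layer; series-sum.
R_aluminium shell = (1/0.12 − 1/0.135)/(4π×213) = 3.459×10^-4 K/W
R_ceramic-fibre blanket = (1/0.135 − 1/0.165)/(4π×0.0855) = 1.254 K/W
R_total = 1.254 K/W
Q = ΔT/R_total = 330/1.254

Q ≈ 263 W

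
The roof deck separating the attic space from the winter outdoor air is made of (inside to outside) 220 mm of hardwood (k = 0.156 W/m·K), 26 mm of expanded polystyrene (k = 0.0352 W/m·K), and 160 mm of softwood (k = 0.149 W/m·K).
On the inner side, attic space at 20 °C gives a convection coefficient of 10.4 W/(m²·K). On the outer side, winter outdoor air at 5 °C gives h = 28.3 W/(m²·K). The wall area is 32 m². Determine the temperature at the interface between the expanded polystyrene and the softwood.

Model the wall as resistances in series:
R_inner film = 1/(h_i·A) = 1/(10.4×32) = 0.003005 K/W
R_hardwood = L/(kA) = 0.22/(0.156×32) = 0.04407 K/W
R_expanded polystyrene = L/(kA) = 0.026/(0.0352×32) = 0.02308 K/W
R_softwood = L/(kA) = 0.16/(0.149×32) = 0.03356 K/W
R_outer film = 1/(h_o·A) = 1/(28.3×32) = 0.001104 K/W
R_total = 0.1048 K/W;  Q = ΔT/R_total = 15/0.1048 = 143.1 W
T_interface = T_inner − Q·ΣR(inner→interface) = 20 − 143×0.07016

T ≈ 9.96 °C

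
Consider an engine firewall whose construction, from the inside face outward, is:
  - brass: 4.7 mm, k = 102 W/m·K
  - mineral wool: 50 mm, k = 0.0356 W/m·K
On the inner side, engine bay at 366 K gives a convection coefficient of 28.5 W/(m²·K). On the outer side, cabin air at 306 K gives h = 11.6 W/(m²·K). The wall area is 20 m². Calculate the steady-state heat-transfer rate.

Thermal resistances in series:
R_inner film = 1/(h_i·A) = 1/(28.5×20) = 0.001754 K/W
R_brass = L/(kA) = 0.0047/(102×20) = 2.304×10^-6 K/W
R_mineral wool = L/(kA) = 0.05/(0.0356×20) = 0.07022 K/W
R_outer film = 1/(h_o·A) = 1/(11.6×20) = 0.00431 K/W
R_total = 0.07629 K/W
Q = ΔT / R_total = 60 / 0.07629

Q ≈ 786 W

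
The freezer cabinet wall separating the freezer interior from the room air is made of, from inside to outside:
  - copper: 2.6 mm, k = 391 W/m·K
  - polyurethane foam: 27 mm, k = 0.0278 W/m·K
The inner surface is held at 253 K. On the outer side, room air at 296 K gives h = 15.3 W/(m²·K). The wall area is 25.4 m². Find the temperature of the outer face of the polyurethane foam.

T ≈ 293 K

Using the resistance-network approach (series):
R_copper = L/(kA) = 0.0026/(391×25.4) = 2.618×10^-7 K/W
R_polyurethane foam = L/(kA) = 0.027/(0.0278×25.4) = 0.03824 K/W
R_outer film = 1/(h_o·A) = 1/(15.3×25.4) = 0.002573 K/W
R_total = 0.04081 K/W;  Q = ΔT/R_total = 43/0.04081 = 1054 W
T_interface = T_inner + Q·ΣR(inner→interface) = 253 + 1050×0.03824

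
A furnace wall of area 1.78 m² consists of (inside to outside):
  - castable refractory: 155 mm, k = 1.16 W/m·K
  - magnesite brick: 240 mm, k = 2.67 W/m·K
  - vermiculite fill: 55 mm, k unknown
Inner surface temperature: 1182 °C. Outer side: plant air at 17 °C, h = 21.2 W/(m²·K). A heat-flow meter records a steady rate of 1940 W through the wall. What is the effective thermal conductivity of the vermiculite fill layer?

Model the wall as resistances in series:
R_castable refractory = L/(kA) = 0.155/(1.16×1.78) = 0.07507 K/W
R_magnesite brick = L/(kA) = 0.24/(2.67×1.78) = 0.0505 K/W
R_outer film = 1/(h_o·A) = 1/(21.2×1.78) = 0.0265 K/W
Sum of known resistances R_other = 0.1521 K/W
Total R = ΔT/Q = 1165/1940 = 0.6005 K/W
R_vermiculite fill = R_total − R_other = 0.4484 K/W
k = L/(R·A) = 0.055/(0.4484×1.78)

k ≈ 0.0689 W/(m·K)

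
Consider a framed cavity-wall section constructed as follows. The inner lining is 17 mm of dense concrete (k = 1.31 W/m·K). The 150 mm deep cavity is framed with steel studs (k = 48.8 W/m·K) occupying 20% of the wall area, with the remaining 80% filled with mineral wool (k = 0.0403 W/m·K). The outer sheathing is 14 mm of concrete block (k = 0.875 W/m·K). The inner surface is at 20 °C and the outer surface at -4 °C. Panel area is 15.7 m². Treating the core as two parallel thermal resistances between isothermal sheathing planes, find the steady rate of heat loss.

Sheathing layers in series; stud and cavity paths in parallel between them.
R_inner = 0.017/(1.31×15.7) = 8.266×10^-4 K/W
R_stud  = 0.15/(48.8×0.2×15.7) = 9.789×10^-4 K/W
R_cav   = 0.15/(0.0403×0.8×15.7) = 0.2963 K/W
1/R_core = 1/R_stud + 1/R_cav → R_core = 9.757×10^-4 K/W
R_outer = 0.014/(0.875×15.7) = 0.001019 K/W
R_total = 0.002821 K/W
Q = ΔT/R_total = 24/0.002821

Q ≈ 8510 W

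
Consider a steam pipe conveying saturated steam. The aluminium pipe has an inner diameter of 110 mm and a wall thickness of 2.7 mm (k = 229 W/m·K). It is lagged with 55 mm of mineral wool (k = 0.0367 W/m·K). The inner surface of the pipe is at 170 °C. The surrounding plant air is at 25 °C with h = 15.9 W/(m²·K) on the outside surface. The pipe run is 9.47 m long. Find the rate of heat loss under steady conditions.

Q ≈ 459 W

Per-layer cylindrical resistances, series-summed:
R_aluminium pipe wall = ln(57.7/55)/(2π×229×9.47) = 3.517×10^-6 K/W
R_mineral wool = ln(112.7/57.7)/(2π×0.0367×9.47) = 0.3066 K/W
R_outer film = 1/(h_o·2πr_oL) = 1/(15.9×2π×0.1127×9.47) = 0.009379 K/W
R_total = 0.316 K/W
Q = ΔT/R_total = 145/0.316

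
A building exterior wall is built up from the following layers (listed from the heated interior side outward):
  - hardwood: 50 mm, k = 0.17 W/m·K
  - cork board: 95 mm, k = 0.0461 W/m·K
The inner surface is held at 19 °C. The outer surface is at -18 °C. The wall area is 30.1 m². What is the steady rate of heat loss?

Q ≈ 473 W

Thermal resistances in series:
R_hardwood = L/(kA) = 0.05/(0.17×30.1) = 0.009771 K/W
R_cork board = L/(kA) = 0.095/(0.0461×30.1) = 0.06846 K/W
R_total = 0.07823 K/W
Q = ΔT / R_total = 37 / 0.07823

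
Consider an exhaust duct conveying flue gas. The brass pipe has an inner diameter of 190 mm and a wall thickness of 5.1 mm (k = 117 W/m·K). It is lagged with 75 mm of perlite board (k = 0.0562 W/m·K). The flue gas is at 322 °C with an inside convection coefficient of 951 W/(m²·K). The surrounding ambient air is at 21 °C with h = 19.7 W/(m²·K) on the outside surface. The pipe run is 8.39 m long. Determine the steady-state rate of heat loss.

Q ≈ 1550 W

For a radial system each layer contributes R = ln(r_out/r_in)/(2πkL); films add R = 1/(hA).
R_inner film = 1/(h_i·2πr₁L) = 1/(951×2π×0.095×8.39) = 2.1×10^-4 K/W
R_brass pipe wall = ln(100.1/95)/(2π×117×8.39) = 8.478×10^-6 K/W
R_perlite board = ln(175.1/100.1)/(2π×0.0562×8.39) = 0.1887 K/W
R_outer film = 1/(h_o·2πr_oL) = 1/(19.7×2π×0.1751×8.39) = 0.005499 K/W
R_total = 0.1945 K/W
Q = ΔT/R_total = 301/0.1945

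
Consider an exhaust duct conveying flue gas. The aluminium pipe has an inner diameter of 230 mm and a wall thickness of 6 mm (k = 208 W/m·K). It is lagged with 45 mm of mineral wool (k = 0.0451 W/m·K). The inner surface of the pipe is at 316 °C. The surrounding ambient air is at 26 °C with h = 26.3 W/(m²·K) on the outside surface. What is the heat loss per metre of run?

q′ ≈ 252 W/m

Treating each annulus and film as a series resistance:
R_aluminium pipe wall = ln(121/115)/(2π×208×1) = 3.892×10^-5 K/W
R_mineral wool = ln(166/121)/(2π×0.0451×1) = 1.116 K/W
R_outer film = 1/(h_o·2πr_oL) = 1/(26.3×2π×0.166×1) = 0.03645 K/W
R_total = 1.152 K/W
Q = ΔT/R_total = 290/1.152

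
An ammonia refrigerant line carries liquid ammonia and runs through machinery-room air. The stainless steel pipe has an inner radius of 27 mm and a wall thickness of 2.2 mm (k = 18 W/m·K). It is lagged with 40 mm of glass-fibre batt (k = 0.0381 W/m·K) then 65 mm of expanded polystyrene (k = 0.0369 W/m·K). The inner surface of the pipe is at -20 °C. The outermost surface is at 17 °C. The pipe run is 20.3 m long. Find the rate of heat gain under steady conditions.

Radial resistances (cylindrical: R_cond = ln(r_o/r_i)/(2πkL), R_conv = 1/(h·2πrL)):
R_stainless steel pipe wall = ln(29.2/27)/(2π×18×20.3) = 3.412×10^-5 K/W
R_glass-fibre batt = ln(69.2/29.2)/(2π×0.0381×20.3) = 0.1776 K/W
R_expanded polystyrene = ln(134.2/69.2)/(2π×0.0369×20.3) = 0.1407 K/W
R_total = 0.3183 K/W
Q = ΔT/R_total = 37/0.3183

Q ≈ 116 W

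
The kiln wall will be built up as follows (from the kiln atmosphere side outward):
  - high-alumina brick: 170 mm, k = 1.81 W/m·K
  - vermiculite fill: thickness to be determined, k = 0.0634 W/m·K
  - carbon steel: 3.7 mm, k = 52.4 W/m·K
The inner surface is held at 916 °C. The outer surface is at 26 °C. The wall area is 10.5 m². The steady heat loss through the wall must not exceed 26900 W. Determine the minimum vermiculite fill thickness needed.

Treating each layer as a thermal resistance in series:
R_high-alumina brick = L/(kA) = 0.17/(1.81×10.5) = 0.008945 K/W
R_carbon steel = L/(kA) = 0.0037/(52.4×10.5) = 6.725×10^-6 K/W
Sum of the known resistances R_other = 0.008952 K/W
Required total resistance R_tot = ΔT/Q_allow = 890/26900 = 0.03309 K/W
R_vermiculite fill = R_tot − R_other = 0.02413 K/W
L = R·k·A = 0.02413×0.0634×10.5

L ≈ 16.1 mm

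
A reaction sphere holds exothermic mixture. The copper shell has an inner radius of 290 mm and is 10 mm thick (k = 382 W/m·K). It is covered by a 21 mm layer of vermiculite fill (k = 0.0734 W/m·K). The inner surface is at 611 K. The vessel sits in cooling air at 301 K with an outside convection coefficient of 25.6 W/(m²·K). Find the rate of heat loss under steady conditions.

For a spherical shell R = (1/r₁ − 1/r₂)/(4πk); film R = 1/(h·4πr²). In series:
R_copper shell = (1/0.29 − 1/0.3)/(4π×382) = 2.394×10^-5 K/W
R_vermiculite fill = (1/0.3 − 1/0.321)/(4π×0.0734) = 0.2364 K/W
R_outer film = 1/(h·4πr_o²) = 1/(25.6×4π×0.321²) = 0.03017 K/W
R_total = 0.2666 K/W
Q = ΔT/R_total = 310/0.2666

Q ≈ 1160 W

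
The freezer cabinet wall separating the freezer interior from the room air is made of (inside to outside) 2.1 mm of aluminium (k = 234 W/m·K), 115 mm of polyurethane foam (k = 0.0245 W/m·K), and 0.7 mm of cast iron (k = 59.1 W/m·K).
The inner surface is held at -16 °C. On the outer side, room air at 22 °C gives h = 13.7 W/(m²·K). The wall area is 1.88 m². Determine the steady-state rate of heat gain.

Q ≈ 15 W

Treating each layer as a thermal resistance in series:
R_aluminium = L/(kA) = 0.0021/(234×1.88) = 4.774×10^-6 K/W
R_polyurethane foam = L/(kA) = 0.115/(0.0245×1.88) = 2.497 K/W
R_cast iron = L/(kA) = 0.0007/(59.1×1.88) = 6.3×10^-6 K/W
R_outer film = 1/(h_o·A) = 1/(13.7×1.88) = 0.03883 K/W
R_total = 2.536 K/W
Q = ΔT / R_total = 38 / 2.536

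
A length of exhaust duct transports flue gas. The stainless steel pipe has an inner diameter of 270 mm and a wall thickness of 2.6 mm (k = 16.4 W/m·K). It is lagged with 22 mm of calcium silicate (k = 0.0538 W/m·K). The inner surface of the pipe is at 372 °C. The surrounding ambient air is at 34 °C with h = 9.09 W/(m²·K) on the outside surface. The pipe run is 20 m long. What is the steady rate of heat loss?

Q ≈ 12300 W

Per-layer cylindrical resistances, series-summed:
R_stainless steel pipe wall = ln(137.6/135)/(2π×16.4×20) = 9.256×10^-6 K/W
R_calcium silicate = ln(159.6/137.6)/(2π×0.0538×20) = 0.02194 K/W
R_outer film = 1/(h_o·2πr_oL) = 1/(9.09×2π×0.1596×20) = 0.005485 K/W
R_total = 0.02743 K/W
Q = ΔT/R_total = 338/0.02743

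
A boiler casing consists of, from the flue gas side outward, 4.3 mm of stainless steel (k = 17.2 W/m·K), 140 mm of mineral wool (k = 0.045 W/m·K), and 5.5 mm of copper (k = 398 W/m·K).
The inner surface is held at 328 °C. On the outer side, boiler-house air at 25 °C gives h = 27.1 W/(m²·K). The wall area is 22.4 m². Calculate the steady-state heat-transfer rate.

Q ≈ 2160 W

Treating each layer as a thermal resistance in series:
R_stainless steel = L/(kA) = 0.0043/(17.2×22.4) = 1.116×10^-5 K/W
R_mineral wool = L/(kA) = 0.14/(0.045×22.4) = 0.1389 K/W
R_copper = L/(kA) = 0.0055/(398×22.4) = 6.169×10^-7 K/W
R_outer film = 1/(h_o·A) = 1/(27.1×22.4) = 0.001647 K/W
R_total = 0.1405 K/W
Q = ΔT / R_total = 303 / 0.1405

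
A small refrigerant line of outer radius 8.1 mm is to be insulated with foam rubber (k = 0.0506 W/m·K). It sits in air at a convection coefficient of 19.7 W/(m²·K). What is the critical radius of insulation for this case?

r_cr ≈ 2.57 mm

For a cylinder r_cr = k/h = 0.0506/19.7
r_cr = 2.57 mm; since the bare radius (8.1 mm) is above r_cr, any added insulation will reduce heat loss.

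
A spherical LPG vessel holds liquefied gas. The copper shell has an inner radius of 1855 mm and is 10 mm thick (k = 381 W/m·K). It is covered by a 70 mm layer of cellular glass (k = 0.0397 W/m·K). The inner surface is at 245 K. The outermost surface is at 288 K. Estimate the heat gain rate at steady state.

Radial (spherical) resistances in series:
R_copper shell = (1/1.855 − 1/1.865)/(4π×381) = 6.037×10^-7 K/W
R_cellular glass = (1/1.865 − 1/1.935)/(4π×0.0397) = 0.03888 K/W
R_total = 0.03888 K/W
Q = ΔT/R_total = 43/0.03888

Q ≈ 1110 W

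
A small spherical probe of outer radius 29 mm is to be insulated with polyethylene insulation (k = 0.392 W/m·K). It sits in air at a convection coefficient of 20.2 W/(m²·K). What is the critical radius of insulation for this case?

For a sphere r_cr = 2k/h = 2×0.392/20.2
r_cr = 38.8 mm; since the bare radius (29 mm) is below r_cr, adding a thin layer of insulation will *increase* heat loss.

r_cr ≈ 38.8 mm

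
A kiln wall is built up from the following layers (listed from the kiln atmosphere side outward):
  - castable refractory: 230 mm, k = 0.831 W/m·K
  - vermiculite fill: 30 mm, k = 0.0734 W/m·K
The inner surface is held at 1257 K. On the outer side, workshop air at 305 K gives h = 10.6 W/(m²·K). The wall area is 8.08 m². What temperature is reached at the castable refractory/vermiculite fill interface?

Thermal resistances in series:
R_castable refractory = L/(kA) = 0.23/(0.831×8.08) = 0.03425 K/W
R_vermiculite fill = L/(kA) = 0.03/(0.0734×8.08) = 0.05058 K/W
R_outer film = 1/(h_o·A) = 1/(10.6×8.08) = 0.01168 K/W
R_total = 0.09651 K/W;  Q = ΔT/R_total = 952/0.09651 = 9864 W
T_interface = T_inner − Q·ΣR(inner→interface) = 1257 − 9860×0.03425

T ≈ 919 K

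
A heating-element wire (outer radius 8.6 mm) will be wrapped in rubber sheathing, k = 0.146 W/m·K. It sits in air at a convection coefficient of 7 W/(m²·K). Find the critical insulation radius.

r_cr ≈ 20.9 mm

For a cylinder r_cr = k/h = 0.146/7
r_cr = 20.9 mm; since the bare radius (8.6 mm) is below r_cr, adding a thin layer of insulation will *increase* heat loss.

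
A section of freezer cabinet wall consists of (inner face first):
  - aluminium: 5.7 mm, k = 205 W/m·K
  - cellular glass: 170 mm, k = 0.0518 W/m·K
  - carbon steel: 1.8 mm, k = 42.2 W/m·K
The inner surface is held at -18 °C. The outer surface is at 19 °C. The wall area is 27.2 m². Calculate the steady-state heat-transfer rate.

Treating each layer as a thermal resistance in series:
R_aluminium = L/(kA) = 0.0057/(205×27.2) = 1.022×10^-6 K/W
R_cellular glass = L/(kA) = 0.17/(0.0518×27.2) = 0.1207 K/W
R_carbon steel = L/(kA) = 0.0018/(42.2×27.2) = 1.568×10^-6 K/W
R_total = 0.1207 K/W
Q = ΔT / R_total = 37 / 0.1207

Q ≈ 307 W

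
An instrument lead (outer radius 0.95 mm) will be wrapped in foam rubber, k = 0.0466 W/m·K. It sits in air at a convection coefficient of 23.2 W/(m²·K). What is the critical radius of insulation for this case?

For a cylinder r_cr = k/h = 0.0466/23.2
r_cr = 2.01 mm; since the bare radius (0.95 mm) is below r_cr, adding a thin layer of insulation will *increase* heat loss.

r_cr ≈ 2.01 mm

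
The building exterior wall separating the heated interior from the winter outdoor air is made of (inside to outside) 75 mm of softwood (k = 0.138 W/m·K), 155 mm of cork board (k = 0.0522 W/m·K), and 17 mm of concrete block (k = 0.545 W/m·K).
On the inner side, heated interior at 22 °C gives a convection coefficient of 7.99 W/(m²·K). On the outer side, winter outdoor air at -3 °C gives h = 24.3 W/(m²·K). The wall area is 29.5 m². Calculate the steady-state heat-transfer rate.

Q ≈ 199 W

Model the wall as resistances in series:
R_inner film = 1/(h_i·A) = 1/(7.99×29.5) = 0.004243 K/W
R_softwood = L/(kA) = 0.075/(0.138×29.5) = 0.01842 K/W
R_cork board = L/(kA) = 0.155/(0.0522×29.5) = 0.1007 K/W
R_concrete block = L/(kA) = 0.017/(0.545×29.5) = 0.001057 K/W
R_outer film = 1/(h_o·A) = 1/(24.3×29.5) = 0.001395 K/W
R_total = 0.1258 K/W
Q = ΔT / R_total = 25 / 0.1258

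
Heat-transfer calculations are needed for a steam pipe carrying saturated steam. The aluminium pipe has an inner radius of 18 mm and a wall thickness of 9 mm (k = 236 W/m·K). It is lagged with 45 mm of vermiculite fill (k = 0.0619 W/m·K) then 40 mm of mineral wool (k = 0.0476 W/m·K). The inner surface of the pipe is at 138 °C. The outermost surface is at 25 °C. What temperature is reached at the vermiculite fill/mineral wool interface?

T ≈ 66.7 °C

Treating each annulus and film as a series resistance:
R_aluminium pipe wall = ln(27/18)/(2π×236×1) = 2.734×10^-4 K/W
R_vermiculite fill = ln(72/27)/(2π×0.0619×1) = 2.522 K/W
R_mineral wool = ln(112/72)/(2π×0.0476×1) = 1.477 K/W
R_total = 3.999 K/W
Q = ΔT/R_total = 113/3.999
Q = 28.3 W/m
T_interface = T_inner − Q·ΣR(inner→interface) = 138 − 28.3×2.522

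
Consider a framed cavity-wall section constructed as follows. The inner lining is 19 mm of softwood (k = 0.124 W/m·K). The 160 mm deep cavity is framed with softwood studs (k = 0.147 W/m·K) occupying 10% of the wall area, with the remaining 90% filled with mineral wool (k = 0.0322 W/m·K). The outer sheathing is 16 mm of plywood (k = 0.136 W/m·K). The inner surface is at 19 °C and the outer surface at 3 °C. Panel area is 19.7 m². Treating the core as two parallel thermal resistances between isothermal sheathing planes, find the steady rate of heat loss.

Q ≈ 80.1 W

Sheathing layers in series; stud and cavity paths in parallel between them.
R_inner = 0.019/(0.124×19.7) = 0.007778 K/W
R_stud  = 0.16/(0.147×0.1×19.7) = 0.5525 K/W
R_cav   = 0.16/(0.0322×0.9×19.7) = 0.2803 K/W
1/R_core = 1/R_stud + 1/R_cav → R_core = 0.1859 K/W
R_outer = 0.016/(0.136×19.7) = 0.005972 K/W
R_total = 0.1997 K/W
Q = ΔT/R_total = 16/0.1997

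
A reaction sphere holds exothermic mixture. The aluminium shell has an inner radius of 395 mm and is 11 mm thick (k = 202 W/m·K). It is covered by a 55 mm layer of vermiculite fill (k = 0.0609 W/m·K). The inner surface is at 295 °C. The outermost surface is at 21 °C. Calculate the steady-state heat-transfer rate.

Spherical conduction: R = (1/r_in − 1/r_out)/(4πk) per layer; series-sum.
R_aluminium shell = (1/0.395 − 1/0.406)/(4π×202) = 2.702×10^-5 K/W
R_vermiculite fill = (1/0.406 − 1/0.461)/(4π×0.0609) = 0.384 K/W
R_total = 0.384 K/W
Q = ΔT/R_total = 274/0.384

Q ≈ 714 W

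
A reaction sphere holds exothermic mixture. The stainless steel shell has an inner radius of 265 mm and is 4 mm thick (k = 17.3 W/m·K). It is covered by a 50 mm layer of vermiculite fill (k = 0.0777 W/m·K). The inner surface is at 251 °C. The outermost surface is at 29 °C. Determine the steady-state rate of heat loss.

Q ≈ 372 W

Spherical conduction: R = (1/r_in − 1/r_out)/(4πk) per layer; series-sum.
R_stainless steel shell = (1/0.265 − 1/0.269)/(4π×17.3) = 2.581×10^-4 K/W
R_vermiculite fill = (1/0.269 − 1/0.319)/(4π×0.0777) = 0.5968 K/W
R_total = 0.597 K/W
Q = ΔT/R_total = 222/0.597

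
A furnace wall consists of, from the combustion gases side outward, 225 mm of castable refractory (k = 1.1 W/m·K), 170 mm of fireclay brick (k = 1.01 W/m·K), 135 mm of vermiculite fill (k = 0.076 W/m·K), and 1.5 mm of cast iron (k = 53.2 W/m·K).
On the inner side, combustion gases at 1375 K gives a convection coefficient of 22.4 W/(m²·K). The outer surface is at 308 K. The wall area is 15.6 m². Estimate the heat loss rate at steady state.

Q ≈ 7590 W

Using the resistance-network approach (series):
R_inner film = 1/(h_i·A) = 1/(22.4×15.6) = 0.002862 K/W
R_castable refractory = L/(kA) = 0.225/(1.1×15.6) = 0.01311 K/W
R_fireclay brick = L/(kA) = 0.17/(1.01×15.6) = 0.01079 K/W
R_vermiculite fill = L/(kA) = 0.135/(0.076×15.6) = 0.1139 K/W
R_cast iron = L/(kA) = 0.0015/(53.2×15.6) = 1.807×10^-6 K/W
R_total = 0.1406 K/W
Q = ΔT / R_total = 1067 / 0.1406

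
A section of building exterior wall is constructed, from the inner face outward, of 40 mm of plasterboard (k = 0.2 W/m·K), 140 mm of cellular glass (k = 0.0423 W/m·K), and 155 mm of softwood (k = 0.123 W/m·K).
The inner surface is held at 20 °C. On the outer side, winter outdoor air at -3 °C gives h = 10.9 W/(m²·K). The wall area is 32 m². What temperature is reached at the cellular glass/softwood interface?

Model the wall as resistances in series:
R_plasterboard = L/(kA) = 0.04/(0.2×32) = 0.00625 K/W
R_cellular glass = L/(kA) = 0.14/(0.0423×32) = 0.1034 K/W
R_softwood = L/(kA) = 0.155/(0.123×32) = 0.03938 K/W
R_outer film = 1/(h_o·A) = 1/(10.9×32) = 0.002867 K/W
R_total = 0.1519 K/W;  Q = ΔT/R_total = 23/0.1519 = 151.4 W
T_interface = T_inner − Q·ΣR(inner→interface) = 20 − 151×0.1097

T ≈ 3.4 °C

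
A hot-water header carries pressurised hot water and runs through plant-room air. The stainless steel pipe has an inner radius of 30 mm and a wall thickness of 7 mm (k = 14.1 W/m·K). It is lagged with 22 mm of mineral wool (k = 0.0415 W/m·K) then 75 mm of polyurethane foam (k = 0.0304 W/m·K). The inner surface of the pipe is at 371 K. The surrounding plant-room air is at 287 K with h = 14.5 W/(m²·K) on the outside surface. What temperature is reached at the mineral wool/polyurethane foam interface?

T ≈ 347 K

Radial resistances (cylindrical: R_cond = ln(r_o/r_i)/(2πkL), R_conv = 1/(h·2πrL)):
R_stainless steel pipe wall = ln(37/30)/(2π×14.1×1) = 0.002367 K/W
R_mineral wool = ln(59/37)/(2π×0.0415×1) = 1.79 K/W
R_polyurethane foam = ln(134/59)/(2π×0.0304×1) = 4.295 K/W
R_outer film = 1/(h_o·2πr_oL) = 1/(14.5×2π×0.134×1) = 0.08191 K/W
R_total = 6.168 K/W
Q = ΔT/R_total = 84/6.168
Q = 13.6 W/m
T_interface = T_inner − Q·ΣR(inner→interface) = 371 − 13.6×1.792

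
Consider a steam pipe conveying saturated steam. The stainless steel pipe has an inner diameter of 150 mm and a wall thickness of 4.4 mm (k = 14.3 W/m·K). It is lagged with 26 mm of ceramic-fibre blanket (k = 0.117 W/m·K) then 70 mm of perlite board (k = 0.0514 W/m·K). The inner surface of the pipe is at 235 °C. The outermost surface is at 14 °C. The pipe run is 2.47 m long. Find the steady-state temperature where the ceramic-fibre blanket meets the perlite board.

Radial resistances (cylindrical: R_cond = ln(r_o/r_i)/(2πkL), R_conv = 1/(h·2πrL)):
R_stainless steel pipe wall = ln(79.4/75)/(2π×14.3×2.47) = 2.569×10^-4 K/W
R_ceramic-fibre blanket = ln(105.4/79.4)/(2π×0.117×2.47) = 0.156 K/W
R_perlite board = ln(175.4/105.4)/(2π×0.0514×2.47) = 0.6385 K/W
R_total = 0.7947 K/W
Q = ΔT/R_total = 221/0.7947
Q = 278 W
T_interface = T_inner − Q·ΣR(inner→interface) = 235 − 278×0.1563

T ≈ 192 °C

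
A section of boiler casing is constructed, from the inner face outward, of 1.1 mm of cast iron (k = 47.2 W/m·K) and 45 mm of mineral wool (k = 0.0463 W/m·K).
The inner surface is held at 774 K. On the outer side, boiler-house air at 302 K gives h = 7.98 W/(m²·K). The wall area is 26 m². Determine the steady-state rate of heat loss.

Q ≈ 11200 W

Series thermal resistances:
R_cast iron = L/(kA) = 0.0011/(47.2×26) = 8.963×10^-7 K/W
R_mineral wool = L/(kA) = 0.045/(0.0463×26) = 0.03738 K/W
R_outer film = 1/(h_o·A) = 1/(7.98×26) = 0.00482 K/W
R_total = 0.0422 K/W
Q = ΔT / R_total = 472 / 0.0422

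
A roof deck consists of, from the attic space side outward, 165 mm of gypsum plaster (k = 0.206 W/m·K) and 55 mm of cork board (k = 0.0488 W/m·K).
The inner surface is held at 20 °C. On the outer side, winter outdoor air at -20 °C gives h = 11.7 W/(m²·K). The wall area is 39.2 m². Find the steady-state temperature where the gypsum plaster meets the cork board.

T ≈ 4.09 °C

Treating each layer as a thermal resistance in series:
R_gypsum plaster = L/(kA) = 0.165/(0.206×39.2) = 0.02043 K/W
R_cork board = L/(kA) = 0.055/(0.0488×39.2) = 0.02875 K/W
R_outer film = 1/(h_o·A) = 1/(11.7×39.2) = 0.00218 K/W
R_total = 0.05136 K/W;  Q = ΔT/R_total = 40/0.05136 = 778.7 W
T_interface = T_inner − Q·ΣR(inner→interface) = 20 − 779×0.02043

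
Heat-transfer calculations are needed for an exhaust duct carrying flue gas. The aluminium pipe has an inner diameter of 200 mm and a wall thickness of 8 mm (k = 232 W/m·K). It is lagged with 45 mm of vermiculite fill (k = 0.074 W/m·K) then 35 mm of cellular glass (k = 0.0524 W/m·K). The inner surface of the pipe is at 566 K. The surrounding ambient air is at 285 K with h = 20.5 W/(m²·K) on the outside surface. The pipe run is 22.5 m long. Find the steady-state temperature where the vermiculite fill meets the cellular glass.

Treating each annulus and film as a series resistance:
R_aluminium pipe wall = ln(108/100)/(2π×232×22.5) = 2.347×10^-6 K/W
R_vermiculite fill = ln(153/108)/(2π×0.074×22.5) = 0.03329 K/W
R_cellular glass = ln(188/153)/(2π×0.0524×22.5) = 0.02781 K/W
R_outer film = 1/(h_o·2πr_oL) = 1/(20.5×2π×0.188×22.5) = 0.001835 K/W
R_total = 0.06294 K/W
Q = ΔT/R_total = 281/0.06294
Q = 4460 W
T_interface = T_inner − Q·ΣR(inner→interface) = 566 − 4460×0.0333

T ≈ 417 K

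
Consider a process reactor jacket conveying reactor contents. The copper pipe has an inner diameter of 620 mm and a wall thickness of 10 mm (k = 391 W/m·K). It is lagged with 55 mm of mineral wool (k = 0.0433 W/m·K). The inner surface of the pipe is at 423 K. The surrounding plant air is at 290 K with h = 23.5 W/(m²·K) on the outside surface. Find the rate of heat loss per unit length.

For a radial system each layer contributes R = ln(r_out/r_in)/(2πkL); films add R = 1/(hA).
R_copper pipe wall = ln(320/310)/(2π×391×1) = 1.292×10^-5 K/W
R_mineral wool = ln(375/320)/(2π×0.0433×1) = 0.583 K/W
R_outer film = 1/(h_o·2πr_oL) = 1/(23.5×2π×0.375×1) = 0.01806 K/W
R_total = 0.601 K/W
Q = ΔT/R_total = 133/0.601

q′ ≈ 221 W/m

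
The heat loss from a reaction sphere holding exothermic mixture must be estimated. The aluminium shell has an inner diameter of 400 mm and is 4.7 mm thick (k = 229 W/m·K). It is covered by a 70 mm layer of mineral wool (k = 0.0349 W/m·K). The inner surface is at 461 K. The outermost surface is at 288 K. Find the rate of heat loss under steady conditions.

Q ≈ 60.9 W

Radial (spherical) resistances in series:
R_aluminium shell = (1/0.2 − 1/0.2047)/(4π×229) = 3.989×10^-5 K/W
R_mineral wool = (1/0.2047 − 1/0.2747)/(4π×0.0349) = 2.838 K/W
R_total = 2.839 K/W
Q = ΔT/R_total = 173/2.839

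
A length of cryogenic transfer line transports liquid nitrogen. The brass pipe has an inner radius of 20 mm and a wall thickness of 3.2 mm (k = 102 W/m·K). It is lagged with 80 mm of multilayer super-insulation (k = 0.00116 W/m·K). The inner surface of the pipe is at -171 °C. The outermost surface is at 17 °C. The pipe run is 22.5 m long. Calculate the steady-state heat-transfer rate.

Q ≈ 20.7 W

Radial resistances (cylindrical: R_cond = ln(r_o/r_i)/(2πkL), R_conv = 1/(h·2πrL)):
R_brass pipe wall = ln(23.2/20)/(2π×102×22.5) = 1.029×10^-5 K/W
R_multilayer super-insulation = ln(103.2/23.2)/(2π×0.00116×22.5) = 9.101 K/W
R_total = 9.101 K/W
Q = ΔT/R_total = 188/9.101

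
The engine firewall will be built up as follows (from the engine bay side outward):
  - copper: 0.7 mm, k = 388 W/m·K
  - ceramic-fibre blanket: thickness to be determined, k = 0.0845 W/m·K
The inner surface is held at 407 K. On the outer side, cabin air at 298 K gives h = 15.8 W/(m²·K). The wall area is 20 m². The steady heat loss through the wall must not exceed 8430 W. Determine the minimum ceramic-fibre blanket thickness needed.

L ≈ 16.5 mm

Model the wall as resistances in series:
R_copper = L/(kA) = 0.0007/(388×20) = 9.021×10^-8 K/W
R_outer film = 1/(h_o·A) = 1/(15.8×20) = 0.003165 K/W
Sum of the known resistances R_other = 0.003165 K/W
Required total resistance R_tot = ΔT/Q_allow = 109/8430 = 0.01293 K/W
R_ceramic-fibre blanket = R_tot − R_other = 0.009765 K/W
L = R·k·A = 0.009765×0.0845×20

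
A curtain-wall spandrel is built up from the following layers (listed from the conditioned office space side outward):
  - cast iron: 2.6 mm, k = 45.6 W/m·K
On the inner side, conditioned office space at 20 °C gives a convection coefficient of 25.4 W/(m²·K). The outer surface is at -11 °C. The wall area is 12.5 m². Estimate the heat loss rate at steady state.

Q ≈ 9830 W

Thermal resistances in series:
R_inner film = 1/(h_i·A) = 1/(25.4×12.5) = 0.00315 K/W
R_cast iron = L/(kA) = 0.0026/(45.6×12.5) = 4.561×10^-6 K/W
R_total = 0.003154 K/W
Q = ΔT / R_total = 31 / 0.003154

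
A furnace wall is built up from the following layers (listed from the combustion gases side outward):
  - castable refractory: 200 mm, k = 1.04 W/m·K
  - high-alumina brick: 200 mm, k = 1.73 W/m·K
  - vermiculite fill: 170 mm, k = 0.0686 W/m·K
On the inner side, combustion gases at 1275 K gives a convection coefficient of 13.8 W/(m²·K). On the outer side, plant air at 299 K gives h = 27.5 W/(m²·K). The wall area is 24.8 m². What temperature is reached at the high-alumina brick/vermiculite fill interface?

Treating each layer as a thermal resistance in series:
R_inner film = 1/(h_i·A) = 1/(13.8×24.8) = 0.002922 K/W
R_castable refractory = L/(kA) = 0.2/(1.04×24.8) = 0.007754 K/W
R_high-alumina brick = L/(kA) = 0.2/(1.73×24.8) = 0.004662 K/W
R_vermiculite fill = L/(kA) = 0.17/(0.0686×24.8) = 0.09992 K/W
R_outer film = 1/(h_o·A) = 1/(27.5×24.8) = 0.001466 K/W
R_total = 0.1167 K/W;  Q = ΔT/R_total = 976/0.1167 = 8361 W
T_interface = T_inner − Q·ΣR(inner→interface) = 1275 − 8360×0.01534

T ≈ 1150 K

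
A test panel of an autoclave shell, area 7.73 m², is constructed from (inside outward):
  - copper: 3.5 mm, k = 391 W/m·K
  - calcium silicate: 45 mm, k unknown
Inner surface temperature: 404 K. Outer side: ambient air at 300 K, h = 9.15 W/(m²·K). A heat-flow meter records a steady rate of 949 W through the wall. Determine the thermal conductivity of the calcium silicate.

k ≈ 0.061 W/(m·K)

Model the wall as resistances in series:
R_copper = L/(kA) = 0.0035/(391×7.73) = 1.158×10^-6 K/W
R_outer film = 1/(h_o·A) = 1/(9.15×7.73) = 0.01414 K/W
Sum of known resistances R_other = 0.01414 K/W
Total R = ΔT/Q = 104/949 = 0.1096 K/W
R_calcium silicate = R_total − R_other = 0.09545 K/W
k = L/(R·A) = 0.045/(0.09545×7.73)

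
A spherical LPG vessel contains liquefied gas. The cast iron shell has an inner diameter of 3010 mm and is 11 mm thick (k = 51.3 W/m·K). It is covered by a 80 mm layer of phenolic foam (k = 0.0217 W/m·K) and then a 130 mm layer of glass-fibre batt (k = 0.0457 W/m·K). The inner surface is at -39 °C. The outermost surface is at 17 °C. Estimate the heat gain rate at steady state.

Q ≈ 275 W

Radial (spherical) resistances in series:
R_cast iron shell = (1/1.505 − 1/1.516)/(4π×51.3) = 7.479×10^-6 K/W
R_phenolic foam = (1/1.516 − 1/1.596)/(4π×0.0217) = 0.1213 K/W
R_glass-fibre batt = (1/1.596 − 1/1.726)/(4π×0.0457) = 0.08218 K/W
R_total = 0.2034 K/W
Q = ΔT/R_total = 56/0.2034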